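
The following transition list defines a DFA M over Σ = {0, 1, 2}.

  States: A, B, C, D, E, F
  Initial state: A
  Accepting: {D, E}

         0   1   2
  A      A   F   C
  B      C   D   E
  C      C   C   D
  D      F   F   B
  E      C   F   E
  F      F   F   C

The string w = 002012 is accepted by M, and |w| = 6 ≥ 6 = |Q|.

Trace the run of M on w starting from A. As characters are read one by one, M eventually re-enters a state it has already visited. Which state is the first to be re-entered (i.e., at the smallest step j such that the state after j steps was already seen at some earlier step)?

A

Run of M on w = 0 0 2 0 1 2:
  step 0: A  (start)
  step 1: A  (read 0: A→A)   ← first repeat (A seen earlier)
  step 2: A  (read 0: A→A)
  step 3: C  (read 2: A→C)
  step 4: C  (read 0: C→C)
  step 5: C  (read 1: C→C)
  step 6: D  (read 2: C→D)

The earliest repeat is at step j = 1: M is in A, which it already visited at step i = 0.
Pumping length from the standard proof: p = 6 (the number of states). The repeated state found above gives |xy| = j ≤ 6 and |y| = j − i ≥ 1.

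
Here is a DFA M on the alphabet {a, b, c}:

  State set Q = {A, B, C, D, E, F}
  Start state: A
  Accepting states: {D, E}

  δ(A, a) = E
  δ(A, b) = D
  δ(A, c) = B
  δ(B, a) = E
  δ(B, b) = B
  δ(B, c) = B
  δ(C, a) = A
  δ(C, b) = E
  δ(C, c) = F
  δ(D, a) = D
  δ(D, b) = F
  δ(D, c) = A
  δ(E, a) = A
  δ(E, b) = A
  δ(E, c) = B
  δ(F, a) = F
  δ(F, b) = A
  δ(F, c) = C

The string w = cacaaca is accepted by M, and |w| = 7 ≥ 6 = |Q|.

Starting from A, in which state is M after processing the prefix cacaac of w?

B

Run of M on the first 6 characters of w = c a c a a c:
  step 0: A  (start)
  step 1: B  (read c: A→B)
  step 2: E  (read a: B→E)
  step 3: B  (read c: E→B)
  step 4: E  (read a: B→E)
  step 5: A  (read a: E→A)
  step 6: B  (read c: A→B)

After reading 6 characters, M is in state B.
(This kind of state-tracing is the core of the pumping-lemma construction: with 6 states, pigeonhole forces a repeat within the first 6 steps.)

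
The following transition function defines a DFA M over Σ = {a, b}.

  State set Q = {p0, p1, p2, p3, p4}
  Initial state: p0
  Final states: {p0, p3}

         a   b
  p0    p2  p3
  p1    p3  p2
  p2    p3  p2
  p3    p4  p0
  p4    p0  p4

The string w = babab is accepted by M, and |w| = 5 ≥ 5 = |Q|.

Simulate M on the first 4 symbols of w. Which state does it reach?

p0

State sequence: p0 -b-> p3 -a-> p4 -b-> p4 -a-> p0

After reading 4 characters, M is in state p0.
(This kind of state-tracing is the core of the pumping-lemma construction: with 5 states, pigeonhole forces a repeat within the first 5 steps.)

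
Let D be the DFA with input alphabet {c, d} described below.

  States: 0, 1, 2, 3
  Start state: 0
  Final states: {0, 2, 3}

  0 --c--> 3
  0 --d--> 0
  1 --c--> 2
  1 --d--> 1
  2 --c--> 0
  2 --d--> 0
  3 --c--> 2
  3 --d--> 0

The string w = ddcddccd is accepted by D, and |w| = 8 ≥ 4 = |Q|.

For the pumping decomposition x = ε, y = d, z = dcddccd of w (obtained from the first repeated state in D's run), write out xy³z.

ddddcddccd

xy^3z = ε·d·d·d·dcddccd = ddddcddccd.
Reading y = d takes D from 0 back to 0, so after x·y·y·y the machine is still in 0, and z then leads to the accepting state 0. Hence ddddcddccd ∈ L(D).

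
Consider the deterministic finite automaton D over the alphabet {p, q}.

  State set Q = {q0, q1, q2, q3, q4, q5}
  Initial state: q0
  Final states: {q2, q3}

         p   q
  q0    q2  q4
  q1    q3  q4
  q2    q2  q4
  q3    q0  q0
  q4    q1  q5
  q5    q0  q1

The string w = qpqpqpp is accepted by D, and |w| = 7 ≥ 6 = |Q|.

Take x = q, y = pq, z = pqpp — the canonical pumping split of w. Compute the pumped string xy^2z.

xy^2z = q·pq·pq·pqpp = qpqpqpqpp.
Reading y = pq takes D from q4 back to q4, so after x·y·y the machine is still in q4, and z then leads to the accepting state q3. Hence qpqpqpqpp ∈ L(D).

qpqpqpqpp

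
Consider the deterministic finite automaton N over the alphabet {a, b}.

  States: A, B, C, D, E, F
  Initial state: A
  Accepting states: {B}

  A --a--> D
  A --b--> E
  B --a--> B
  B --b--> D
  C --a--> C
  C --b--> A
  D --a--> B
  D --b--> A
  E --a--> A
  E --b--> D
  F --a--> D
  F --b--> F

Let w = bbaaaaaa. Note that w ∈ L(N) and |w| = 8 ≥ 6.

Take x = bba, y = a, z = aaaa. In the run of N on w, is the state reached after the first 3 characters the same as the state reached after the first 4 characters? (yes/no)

yes

Run of N on the first 4 characters of w = b b a a:
  step 0: A  (start)
  step 1: E  (read b: A→E)
  step 2: D  (read b: E→D)
  step 3: B  (read a: D→B)
  step 4: B  (read a: B→B)

After x (step 3): B. After xy (step 4): B.
They match, so y = a drives N around a cycle from B back to itself; pumping y any number of times keeps N in B before reading z, and xyⁱz ∈ L(N) for every i ≥ 0.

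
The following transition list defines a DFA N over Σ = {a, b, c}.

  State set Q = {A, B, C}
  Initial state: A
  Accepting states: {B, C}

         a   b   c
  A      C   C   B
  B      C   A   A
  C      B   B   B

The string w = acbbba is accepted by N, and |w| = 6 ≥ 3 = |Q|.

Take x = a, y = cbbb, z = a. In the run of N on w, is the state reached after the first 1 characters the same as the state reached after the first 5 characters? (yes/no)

Run of N on the first 5 characters of w = a c b b b:
  step 0: A  (start)
  step 1: C  (read a: A→C)
  step 2: B  (read c: C→B)
  step 3: A  (read b: B→A)
  step 4: C  (read b: A→C)
  step 5: B  (read b: C→B)

After x (step 1): C. After xy (step 5): B.
They differ (C ≠ B), so y is not a cycle from the state after x; this split is not the one the pumping-lemma construction produces, and pumping y need not keep the string in L(N).

no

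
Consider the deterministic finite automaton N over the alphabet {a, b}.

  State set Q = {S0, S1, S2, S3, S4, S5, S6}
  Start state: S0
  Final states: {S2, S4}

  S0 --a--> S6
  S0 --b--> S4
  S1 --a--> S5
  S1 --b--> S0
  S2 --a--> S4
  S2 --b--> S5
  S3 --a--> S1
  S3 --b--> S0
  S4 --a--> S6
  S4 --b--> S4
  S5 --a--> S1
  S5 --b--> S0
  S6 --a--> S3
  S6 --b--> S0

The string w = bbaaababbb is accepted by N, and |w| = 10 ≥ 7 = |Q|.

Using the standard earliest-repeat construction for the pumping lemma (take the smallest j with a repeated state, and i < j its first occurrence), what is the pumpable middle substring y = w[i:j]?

Run of N on w = b b a a a b a b b b:
  step 0: S0  (start)
  step 1: S4  (read b: S0→S4)
  step 2: S4  (read b: S4→S4)   ← first repeat (S4 seen earlier)
  step 3: S6  (read a: S4→S6)
  step 4: S3  (read a: S6→S3)
  step 5: S1  (read a: S3→S1)
  step 6: S0  (read b: S1→S0)
  step 7: S6  (read a: S0→S6)
  step 8: S0  (read b: S6→S0)
  step 9: S4  (read b: S0→S4)
  step 10: S4  (read b: S4→S4)

So i = 1, j = 2, giving x = w[0:1] = b, y = w[1:2] = b, z = w[2:10] = aaababbb.
Check: |xy| = 2 ≤ 7 and |y| = 1 ≥ 1. Reading y takes N from S4 back to S4, so every xyⁱz is accepted.
Since N has 7 states, any run of length ≥ 7 visits 7+1 states, so by pigeonhole some state repeats within the first 7 steps — that repeat gives the pumpable loop.

b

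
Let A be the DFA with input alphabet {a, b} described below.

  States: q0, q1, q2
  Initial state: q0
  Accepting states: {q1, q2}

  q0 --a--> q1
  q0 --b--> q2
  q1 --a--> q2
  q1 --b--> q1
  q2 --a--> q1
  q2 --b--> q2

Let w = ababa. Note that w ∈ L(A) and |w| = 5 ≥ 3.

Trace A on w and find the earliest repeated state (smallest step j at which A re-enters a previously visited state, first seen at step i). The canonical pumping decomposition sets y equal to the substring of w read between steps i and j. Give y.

b

State sequence: q0 -a-> q1 -b-> q1 -a-> q2 -b-> q2 -a-> q1
First repeat at step 2: q1 was already visited.

So i = 1, j = 2, giving x = w[0:1] = a, y = w[1:2] = b, z = w[2:5] = aba.
Check: |xy| = 2 ≤ 3 and |y| = 1 ≥ 1. Reading y takes A from q1 back to q1, so every xyⁱz is accepted.
The DFA has 3 states, so the proof of the pumping lemma guarantees a repeated state among the first 3+1 visited; the segment between the two visits is the pumpable y.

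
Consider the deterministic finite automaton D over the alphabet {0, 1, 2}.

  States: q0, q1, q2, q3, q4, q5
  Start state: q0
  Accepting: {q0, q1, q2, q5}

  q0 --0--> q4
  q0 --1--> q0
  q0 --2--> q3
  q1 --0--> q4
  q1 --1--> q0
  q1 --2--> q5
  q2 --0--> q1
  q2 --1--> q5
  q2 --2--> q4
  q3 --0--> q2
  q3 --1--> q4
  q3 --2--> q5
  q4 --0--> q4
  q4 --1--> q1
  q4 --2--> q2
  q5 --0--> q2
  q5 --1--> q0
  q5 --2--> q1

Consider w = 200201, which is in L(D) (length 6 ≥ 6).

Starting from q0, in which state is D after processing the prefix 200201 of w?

State sequence: q0 -2-> q3 -0-> q2 -0-> q1 -2-> q5 -0-> q2 -1-> q5

After reading 6 characters, D is in state q5.

q5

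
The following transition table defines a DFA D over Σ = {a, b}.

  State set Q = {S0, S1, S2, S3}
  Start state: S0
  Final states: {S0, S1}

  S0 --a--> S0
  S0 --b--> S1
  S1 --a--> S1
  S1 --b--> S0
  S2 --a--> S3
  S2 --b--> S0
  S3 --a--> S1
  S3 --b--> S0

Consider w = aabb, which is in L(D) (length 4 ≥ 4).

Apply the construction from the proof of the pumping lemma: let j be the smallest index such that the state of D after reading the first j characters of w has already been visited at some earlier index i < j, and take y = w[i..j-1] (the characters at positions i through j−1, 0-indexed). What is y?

a

State sequence: S0 -a-> S0 -a-> S0 -b-> S1 -b-> S0
First repeat at step 1: S0 was already visited.

So i = 0, j = 1, giving x = w[0:0] = ε, y = w[0:1] = a, z = w[1:4] = abb.
Check: |xy| = 1 ≤ 4 and |y| = 1 ≥ 1. Reading y takes D from S0 back to S0, so every xyⁱz is accepted.
Since D has 4 states, any run of length ≥ 4 visits 4+1 states, so by pigeonhole some state repeats within the first 4 steps — that repeat gives the pumpable loop.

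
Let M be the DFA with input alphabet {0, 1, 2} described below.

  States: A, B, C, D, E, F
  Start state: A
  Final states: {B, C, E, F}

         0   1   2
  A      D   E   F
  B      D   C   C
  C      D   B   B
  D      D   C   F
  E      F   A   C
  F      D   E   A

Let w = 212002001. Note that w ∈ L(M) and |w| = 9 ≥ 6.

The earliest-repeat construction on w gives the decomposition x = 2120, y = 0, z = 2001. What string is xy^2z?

2120002001

xy^2z = 2120·0·0·2001 = 2120002001.
Reading y = 0 takes M from D back to D, so after x·y·y the machine is still in D, and z then leads to the accepting state C. Hence 2120002001 ∈ L(M).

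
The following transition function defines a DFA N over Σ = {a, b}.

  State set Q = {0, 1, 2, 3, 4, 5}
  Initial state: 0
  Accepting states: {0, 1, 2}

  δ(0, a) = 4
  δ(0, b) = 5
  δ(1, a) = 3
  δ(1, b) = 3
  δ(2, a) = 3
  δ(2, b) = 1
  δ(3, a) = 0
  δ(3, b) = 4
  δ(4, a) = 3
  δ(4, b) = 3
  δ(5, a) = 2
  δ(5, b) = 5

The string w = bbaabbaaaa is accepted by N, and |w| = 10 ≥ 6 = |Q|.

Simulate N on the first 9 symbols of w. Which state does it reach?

3

State sequence: 0 -b-> 5 -b-> 5 -a-> 2 -a-> 3 -b-> 4 -b-> 3 -a-> 0 -a-> 4 -a-> 3

After reading 9 characters, N is in state 3.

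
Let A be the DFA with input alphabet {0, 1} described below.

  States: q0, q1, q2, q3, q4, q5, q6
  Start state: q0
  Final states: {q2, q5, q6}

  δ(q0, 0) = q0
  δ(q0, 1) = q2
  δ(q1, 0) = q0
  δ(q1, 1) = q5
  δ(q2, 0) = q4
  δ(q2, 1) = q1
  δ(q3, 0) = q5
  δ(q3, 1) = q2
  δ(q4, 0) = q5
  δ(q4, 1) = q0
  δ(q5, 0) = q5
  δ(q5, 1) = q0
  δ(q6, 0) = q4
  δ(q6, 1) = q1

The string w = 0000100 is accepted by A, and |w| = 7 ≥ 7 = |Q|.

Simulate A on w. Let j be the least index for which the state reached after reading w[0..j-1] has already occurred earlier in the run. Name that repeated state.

q0

Run of A on w = 0 0 0 0 1 0 0:
  step 0: q0  (start)
  step 1: q0  (read 0: q0→q0)   ← first repeat (q0 seen earlier)
  step 2: q0  (read 0: q0→q0)
  step 3: q0  (read 0: q0→q0)
  step 4: q0  (read 0: q0→q0)
  step 5: q2  (read 1: q0→q2)
  step 6: q4  (read 0: q2→q4)
  step 7: q5  (read 0: q4→q5)

The earliest repeat is at step j = 1: A is in q0, which it already visited at step i = 0.
Pumping length from the standard proof: p = 7 (the number of states). The repeated state found above gives |xy| = j ≤ 7 and |y| = j − i ≥ 1.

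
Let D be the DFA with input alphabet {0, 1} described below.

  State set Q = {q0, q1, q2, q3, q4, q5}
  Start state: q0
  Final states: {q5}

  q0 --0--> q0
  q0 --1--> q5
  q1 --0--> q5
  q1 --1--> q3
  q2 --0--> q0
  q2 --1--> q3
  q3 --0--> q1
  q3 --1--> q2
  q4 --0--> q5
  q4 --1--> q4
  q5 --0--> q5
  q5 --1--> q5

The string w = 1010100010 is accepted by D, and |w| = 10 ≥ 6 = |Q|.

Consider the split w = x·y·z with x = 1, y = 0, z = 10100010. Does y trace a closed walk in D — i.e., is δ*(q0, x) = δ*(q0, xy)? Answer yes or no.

yes

Run of D on the first 2 characters of w = 1 0:
  step 0: q0  (start)
  step 1: q5  (read 1: q0→q5)
  step 2: q5  (read 0: q5→q5)

After x (step 1): q5. After xy (step 2): q5.
They match, so y = 0 drives D around a cycle from q5 back to itself; pumping y any number of times keeps D in q5 before reading z, and xyⁱz ∈ L(D) for every i ≥ 0.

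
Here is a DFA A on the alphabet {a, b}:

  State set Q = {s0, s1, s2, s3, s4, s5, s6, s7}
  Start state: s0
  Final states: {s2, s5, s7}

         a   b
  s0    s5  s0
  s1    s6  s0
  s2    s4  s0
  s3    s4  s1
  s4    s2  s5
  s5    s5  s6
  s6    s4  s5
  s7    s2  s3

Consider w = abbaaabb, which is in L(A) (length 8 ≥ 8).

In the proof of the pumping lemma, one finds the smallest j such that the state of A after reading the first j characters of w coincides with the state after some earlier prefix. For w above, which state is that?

s5

State sequence: s0 -a-> s5 -b-> s6 -b-> s5 -a-> s5 -a-> s5 -a-> s5 -b-> s6 -b-> s5
First repeat at step 3: s5 was already visited.

The earliest repeat is at step j = 3: A is in s5, which it already visited at step i = 1.
The DFA has 8 states, so the proof of the pumping lemma guarantees a repeated state among the first 8+1 visited; the segment between the two visits is the pumpable y.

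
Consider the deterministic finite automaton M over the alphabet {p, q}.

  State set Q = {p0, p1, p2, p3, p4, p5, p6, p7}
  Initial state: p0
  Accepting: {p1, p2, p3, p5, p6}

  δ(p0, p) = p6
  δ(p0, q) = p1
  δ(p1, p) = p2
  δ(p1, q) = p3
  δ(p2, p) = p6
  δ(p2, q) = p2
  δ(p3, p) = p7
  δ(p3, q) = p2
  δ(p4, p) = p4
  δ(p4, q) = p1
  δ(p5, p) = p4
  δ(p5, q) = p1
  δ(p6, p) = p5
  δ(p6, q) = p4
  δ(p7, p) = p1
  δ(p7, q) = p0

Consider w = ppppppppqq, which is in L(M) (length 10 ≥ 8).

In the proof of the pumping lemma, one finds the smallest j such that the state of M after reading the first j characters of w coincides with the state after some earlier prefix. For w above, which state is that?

p4

State sequence: p0 -p-> p6 -p-> p5 -p-> p4 -p-> p4 -p-> p4 -p-> p4 -p-> p4 -p-> p4 -q-> p1 -q-> p3
First repeat at step 4: p4 was already visited.

The earliest repeat is at step j = 4: M is in p4, which it already visited at step i = 3.
The DFA has 8 states, so the proof of the pumping lemma guarantees a repeated state among the first 8+1 visited; the segment between the two visits is the pumpable y.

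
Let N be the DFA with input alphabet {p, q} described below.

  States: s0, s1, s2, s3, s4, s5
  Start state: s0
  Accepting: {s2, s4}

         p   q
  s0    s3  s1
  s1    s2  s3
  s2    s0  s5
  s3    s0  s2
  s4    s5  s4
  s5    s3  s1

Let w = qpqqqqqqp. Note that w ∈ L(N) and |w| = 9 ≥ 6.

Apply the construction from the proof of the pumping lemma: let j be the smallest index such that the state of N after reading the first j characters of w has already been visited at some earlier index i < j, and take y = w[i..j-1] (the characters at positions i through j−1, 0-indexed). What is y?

pqq

State sequence: s0 -q-> s1 -p-> s2 -q-> s5 -q-> s1 -q-> s3 -q-> s2 -q-> s5 -q-> s1 -p-> s2
First repeat at step 4: s1 was already visited.

So i = 1, j = 4, giving x = w[0:1] = q, y = w[1:4] = pqq, z = w[4:9] = qqqqp.
Check: |xy| = 4 ≤ 6 and |y| = 3 ≥ 1. Reading y takes N from s1 back to s1, so every xyⁱz is accepted.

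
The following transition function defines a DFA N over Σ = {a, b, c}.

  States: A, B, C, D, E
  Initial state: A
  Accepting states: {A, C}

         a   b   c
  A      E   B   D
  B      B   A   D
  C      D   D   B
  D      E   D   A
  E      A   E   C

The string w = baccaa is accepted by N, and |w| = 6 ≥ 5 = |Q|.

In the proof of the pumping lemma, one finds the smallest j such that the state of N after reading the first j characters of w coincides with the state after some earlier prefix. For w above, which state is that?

B

State sequence: A -b-> B -a-> B -c-> D -c-> A -a-> E -a-> A
First repeat at step 2: B was already visited.

The earliest repeat is at step j = 2: N is in B, which it already visited at step i = 1.
The DFA has 5 states, so the proof of the pumping lemma guarantees a repeated state among the first 5+1 visited; the segment between the two visits is the pumpable y.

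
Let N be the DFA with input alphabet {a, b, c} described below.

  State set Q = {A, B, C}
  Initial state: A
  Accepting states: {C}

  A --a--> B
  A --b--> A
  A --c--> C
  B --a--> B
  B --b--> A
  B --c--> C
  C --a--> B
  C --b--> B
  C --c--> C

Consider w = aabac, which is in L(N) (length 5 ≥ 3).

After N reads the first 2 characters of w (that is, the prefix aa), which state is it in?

B

State sequence: A -a-> B -a-> B

After reading 2 characters, N is in state B.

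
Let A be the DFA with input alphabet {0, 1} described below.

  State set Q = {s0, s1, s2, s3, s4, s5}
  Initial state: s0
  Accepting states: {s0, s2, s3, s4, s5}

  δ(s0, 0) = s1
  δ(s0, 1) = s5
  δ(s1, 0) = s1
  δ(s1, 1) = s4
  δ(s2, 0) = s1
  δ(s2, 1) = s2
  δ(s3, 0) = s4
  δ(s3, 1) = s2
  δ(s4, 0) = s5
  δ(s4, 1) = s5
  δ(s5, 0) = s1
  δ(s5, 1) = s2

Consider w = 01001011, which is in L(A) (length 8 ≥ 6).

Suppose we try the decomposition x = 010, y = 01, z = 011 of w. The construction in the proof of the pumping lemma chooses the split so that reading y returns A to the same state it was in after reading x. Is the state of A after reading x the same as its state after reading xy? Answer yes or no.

no

Run of A on the first 5 characters of w = 0 1 0 0 1:
  step 0: s0  (start)
  step 1: s1  (read 0: s0→s1)
  step 2: s4  (read 1: s1→s4)
  step 3: s5  (read 0: s4→s5)
  step 4: s1  (read 0: s5→s1)
  step 5: s4  (read 1: s1→s4)

After x (step 3): s5. After xy (step 5): s4.
They differ (s5 ≠ s4), so y is not a cycle from the state after x; this split is not the one the pumping-lemma construction produces, and pumping y need not keep the string in L(A).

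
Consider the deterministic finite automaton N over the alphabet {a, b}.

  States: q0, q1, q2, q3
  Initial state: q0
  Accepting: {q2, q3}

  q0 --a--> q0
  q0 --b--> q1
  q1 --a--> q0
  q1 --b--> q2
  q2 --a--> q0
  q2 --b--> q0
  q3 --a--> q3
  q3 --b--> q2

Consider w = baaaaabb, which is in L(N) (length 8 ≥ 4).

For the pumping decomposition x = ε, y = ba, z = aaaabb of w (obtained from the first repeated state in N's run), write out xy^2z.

xy^2z = ε·ba·ba·aaaabb = babaaaaabb.
Reading y = ba takes N from q0 back to q0, so after x·y·y the machine is still in q0, and z then leads to the accepting state q2. Hence babaaaaabb ∈ L(N).

babaaaaabb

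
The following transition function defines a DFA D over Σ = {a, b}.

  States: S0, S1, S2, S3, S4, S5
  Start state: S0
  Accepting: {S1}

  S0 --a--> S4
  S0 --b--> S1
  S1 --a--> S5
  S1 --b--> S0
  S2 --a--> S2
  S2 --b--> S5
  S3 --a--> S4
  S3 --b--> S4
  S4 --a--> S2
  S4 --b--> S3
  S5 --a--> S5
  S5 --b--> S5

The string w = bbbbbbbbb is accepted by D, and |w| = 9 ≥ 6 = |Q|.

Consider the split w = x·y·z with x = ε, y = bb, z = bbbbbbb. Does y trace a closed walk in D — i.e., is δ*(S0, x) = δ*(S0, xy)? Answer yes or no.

Run of D on the first 2 characters of w = b b:
  step 0: S0  (start)
  step 1: S1  (read b: S0→S1)
  step 2: S0  (read b: S1→S0)

After x (step 0): S0. After xy (step 2): S0.
They match, so y = bb drives D around a cycle from S0 back to itself; pumping y any number of times keeps D in S0 before reading z, and xyⁱz ∈ L(D) for every i ≥ 0.

yes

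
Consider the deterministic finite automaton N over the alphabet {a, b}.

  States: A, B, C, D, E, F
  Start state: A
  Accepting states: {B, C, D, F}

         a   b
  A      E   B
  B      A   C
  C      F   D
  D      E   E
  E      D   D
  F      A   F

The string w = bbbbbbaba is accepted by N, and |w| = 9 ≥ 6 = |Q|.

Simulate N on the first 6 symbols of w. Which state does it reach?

Run of N on the first 6 characters of w = b b b b b b:
  step 0: A  (start)
  step 1: B  (read b: A→B)
  step 2: C  (read b: B→C)
  step 3: D  (read b: C→D)
  step 4: E  (read b: D→E)
  step 5: D  (read b: E→D)
  step 6: E  (read b: D→E)

After reading 6 characters, N is in state E.
(This kind of state-tracing is the core of the pumping-lemma construction: with 6 states, pigeonhole forces a repeat within the first 6 steps.)

E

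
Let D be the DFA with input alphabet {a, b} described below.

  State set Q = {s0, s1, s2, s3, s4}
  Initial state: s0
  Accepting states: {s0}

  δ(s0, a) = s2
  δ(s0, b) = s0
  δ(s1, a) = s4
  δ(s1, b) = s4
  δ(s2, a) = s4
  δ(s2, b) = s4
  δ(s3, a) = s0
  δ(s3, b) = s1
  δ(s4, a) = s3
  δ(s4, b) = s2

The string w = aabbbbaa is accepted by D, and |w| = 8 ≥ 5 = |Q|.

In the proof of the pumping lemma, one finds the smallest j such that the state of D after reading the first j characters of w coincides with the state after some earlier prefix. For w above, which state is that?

Run of D on w = a a b b b b a a:
  step 0: s0  (start)
  step 1: s2  (read a: s0→s2)
  step 2: s4  (read a: s2→s4)
  step 3: s2  (read b: s4→s2)   ← first repeat (s2 seen earlier)
  step 4: s4  (read b: s2→s4)
  step 5: s2  (read b: s4→s2)
  step 6: s4  (read b: s2→s4)
  step 7: s3  (read a: s4→s3)
  step 8: s0  (read a: s3→s0)

The earliest repeat is at step j = 3: D is in s2, which it already visited at step i = 1.
Pumping length from the standard proof: p = 5 (the number of states). The repeated state found above gives |xy| = j ≤ 5 and |y| = j − i ≥ 1.

s2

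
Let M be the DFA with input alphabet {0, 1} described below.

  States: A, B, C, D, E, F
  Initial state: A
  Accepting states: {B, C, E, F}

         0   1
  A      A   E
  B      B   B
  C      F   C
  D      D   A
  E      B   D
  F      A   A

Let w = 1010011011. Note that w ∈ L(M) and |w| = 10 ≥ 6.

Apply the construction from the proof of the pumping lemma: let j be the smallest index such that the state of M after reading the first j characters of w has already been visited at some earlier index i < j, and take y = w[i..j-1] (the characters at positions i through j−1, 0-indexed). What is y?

1

State sequence: A -1-> E -0-> B -1-> B -0-> B -0-> B -1-> B -1-> B -0-> B -1-> B -1-> B
First repeat at step 3: B was already visited.

So i = 2, j = 3, giving x = w[0:2] = 10, y = w[2:3] = 1, z = w[3:10] = 0011011.
Check: |xy| = 3 ≤ 6 and |y| = 1 ≥ 1. Reading y takes M from B back to B, so every xyⁱz is accepted.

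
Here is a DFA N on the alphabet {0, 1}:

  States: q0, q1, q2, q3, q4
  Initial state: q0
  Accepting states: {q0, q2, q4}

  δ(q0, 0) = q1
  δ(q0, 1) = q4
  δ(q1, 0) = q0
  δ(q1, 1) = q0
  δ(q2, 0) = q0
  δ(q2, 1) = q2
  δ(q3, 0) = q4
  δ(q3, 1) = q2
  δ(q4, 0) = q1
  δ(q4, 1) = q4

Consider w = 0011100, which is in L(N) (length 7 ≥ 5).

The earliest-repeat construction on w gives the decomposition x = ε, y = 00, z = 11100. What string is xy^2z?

000011100

xy^2z = ε·00·00·11100 = 000011100.
Reading y = 00 takes N from q0 back to q0, so after x·y·y the machine is still in q0, and z then leads to the accepting state q0. Hence 000011100 ∈ L(N).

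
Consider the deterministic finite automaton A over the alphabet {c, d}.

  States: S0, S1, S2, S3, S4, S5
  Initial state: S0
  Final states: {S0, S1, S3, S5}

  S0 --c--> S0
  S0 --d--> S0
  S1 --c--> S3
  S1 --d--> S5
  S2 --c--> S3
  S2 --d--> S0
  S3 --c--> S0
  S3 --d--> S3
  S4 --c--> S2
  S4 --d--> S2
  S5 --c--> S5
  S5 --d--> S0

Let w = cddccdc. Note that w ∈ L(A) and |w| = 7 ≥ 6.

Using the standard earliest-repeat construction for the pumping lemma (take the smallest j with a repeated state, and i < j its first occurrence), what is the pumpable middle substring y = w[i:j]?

Run of A on w = c d d c c d c:
  step 0: S0  (start)
  step 1: S0  (read c: S0→S0)   ← first repeat (S0 seen earlier)
  step 2: S0  (read d: S0→S0)
  step 3: S0  (read d: S0→S0)
  step 4: S0  (read c: S0→S0)
  step 5: S0  (read c: S0→S0)
  step 6: S0  (read d: S0→S0)
  step 7: S0  (read c: S0→S0)

So i = 0, j = 1, giving x = w[0:0] = ε, y = w[0:1] = c, z = w[1:7] = ddccdc.
Check: |xy| = 1 ≤ 6 and |y| = 1 ≥ 1. Reading y takes A from S0 back to S0, so every xyⁱz is accepted.

c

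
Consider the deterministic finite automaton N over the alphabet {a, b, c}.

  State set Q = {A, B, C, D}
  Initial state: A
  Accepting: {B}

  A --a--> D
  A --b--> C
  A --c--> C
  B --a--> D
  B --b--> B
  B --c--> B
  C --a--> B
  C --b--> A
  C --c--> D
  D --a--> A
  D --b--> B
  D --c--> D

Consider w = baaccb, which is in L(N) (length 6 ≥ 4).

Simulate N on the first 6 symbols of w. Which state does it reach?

Run of N on the first 6 characters of w = b a a c c b:
  step 0: A  (start)
  step 1: C  (read b: A→C)
  step 2: B  (read a: C→B)
  step 3: D  (read a: B→D)
  step 4: D  (read c: D→D)
  step 5: D  (read c: D→D)
  step 6: B  (read b: D→B)

After reading 6 characters, N is in state B.

B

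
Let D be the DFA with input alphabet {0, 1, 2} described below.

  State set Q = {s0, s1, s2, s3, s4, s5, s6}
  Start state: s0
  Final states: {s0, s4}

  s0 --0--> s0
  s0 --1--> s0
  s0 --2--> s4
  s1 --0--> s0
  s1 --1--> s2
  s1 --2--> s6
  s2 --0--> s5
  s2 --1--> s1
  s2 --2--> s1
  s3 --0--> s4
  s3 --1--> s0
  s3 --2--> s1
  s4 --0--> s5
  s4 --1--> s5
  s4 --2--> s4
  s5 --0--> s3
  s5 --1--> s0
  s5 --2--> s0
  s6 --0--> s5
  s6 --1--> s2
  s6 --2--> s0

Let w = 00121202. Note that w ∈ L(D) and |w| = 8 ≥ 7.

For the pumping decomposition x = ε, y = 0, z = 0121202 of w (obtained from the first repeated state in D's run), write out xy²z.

000121202

xy^2z = ε·0·0·0121202 = 000121202.
Reading y = 0 takes D from s0 back to s0, so after x·y·y the machine is still in s0, and z then leads to the accepting state s4. Hence 000121202 ∈ L(D).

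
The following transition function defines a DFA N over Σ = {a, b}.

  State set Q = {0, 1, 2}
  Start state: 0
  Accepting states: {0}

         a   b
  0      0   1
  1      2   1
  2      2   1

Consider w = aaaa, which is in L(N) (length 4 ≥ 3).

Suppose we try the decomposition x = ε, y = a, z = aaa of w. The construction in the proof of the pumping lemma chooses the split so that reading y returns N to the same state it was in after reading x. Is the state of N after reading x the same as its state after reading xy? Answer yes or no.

yes

State sequence: 0 -a-> 0

After x (step 0): 0. After xy (step 1): 0.
They match, so y = a drives N around a cycle from 0 back to itself; pumping y any number of times keeps N in 0 before reading z, and xyⁱz ∈ L(N) for every i ≥ 0.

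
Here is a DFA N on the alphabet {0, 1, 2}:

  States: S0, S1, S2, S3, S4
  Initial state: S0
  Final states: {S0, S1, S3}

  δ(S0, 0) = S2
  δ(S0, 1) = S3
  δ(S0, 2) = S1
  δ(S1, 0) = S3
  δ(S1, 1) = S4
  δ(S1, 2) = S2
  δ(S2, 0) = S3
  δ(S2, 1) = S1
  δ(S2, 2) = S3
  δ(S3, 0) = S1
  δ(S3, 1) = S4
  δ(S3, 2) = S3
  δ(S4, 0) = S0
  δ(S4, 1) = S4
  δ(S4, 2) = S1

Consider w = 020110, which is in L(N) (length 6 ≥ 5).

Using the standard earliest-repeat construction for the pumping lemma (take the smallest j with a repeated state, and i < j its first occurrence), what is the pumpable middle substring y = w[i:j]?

1

Run of N on w = 0 2 0 1 1 0:
  step 0: S0  (start)
  step 1: S2  (read 0: S0→S2)
  step 2: S3  (read 2: S2→S3)
  step 3: S1  (read 0: S3→S1)
  step 4: S4  (read 1: S1→S4)
  step 5: S4  (read 1: S4→S4)   ← first repeat (S4 seen earlier)
  step 6: S0  (read 0: S4→S0)

So i = 4, j = 5, giving x = w[0:4] = 0201, y = w[4:5] = 1, z = w[5:6] = 0.
Check: |xy| = 5 ≤ 5 and |y| = 1 ≥ 1. Reading y takes N from S4 back to S4, so every xyⁱz is accepted.
Since N has 5 states, any run of length ≥ 5 visits 5+1 states, so by pigeonhole some state repeats within the first 5 steps — that repeat gives the pumpable loop.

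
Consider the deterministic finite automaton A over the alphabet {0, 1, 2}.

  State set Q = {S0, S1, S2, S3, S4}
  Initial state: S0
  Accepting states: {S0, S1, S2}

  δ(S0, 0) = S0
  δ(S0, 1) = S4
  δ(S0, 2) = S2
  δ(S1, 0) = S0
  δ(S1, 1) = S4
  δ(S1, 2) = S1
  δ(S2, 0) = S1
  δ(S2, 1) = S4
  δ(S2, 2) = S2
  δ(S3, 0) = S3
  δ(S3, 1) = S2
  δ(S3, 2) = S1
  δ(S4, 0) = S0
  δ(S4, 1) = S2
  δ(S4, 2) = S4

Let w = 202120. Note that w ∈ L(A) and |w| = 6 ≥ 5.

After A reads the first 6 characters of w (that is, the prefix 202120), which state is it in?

Run of A on the first 6 characters of w = 2 0 2 1 2 0:
  step 0: S0  (start)
  step 1: S2  (read 2: S0→S2)
  step 2: S1  (read 0: S2→S1)
  step 3: S1  (read 2: S1→S1)
  step 4: S4  (read 1: S1→S4)
  step 5: S4  (read 2: S4→S4)
  step 6: S0  (read 0: S4→S0)

After reading 6 characters, A is in state S0.
(This kind of state-tracing is the core of the pumping-lemma construction: with 5 states, pigeonhole forces a repeat within the first 5 steps.)

S0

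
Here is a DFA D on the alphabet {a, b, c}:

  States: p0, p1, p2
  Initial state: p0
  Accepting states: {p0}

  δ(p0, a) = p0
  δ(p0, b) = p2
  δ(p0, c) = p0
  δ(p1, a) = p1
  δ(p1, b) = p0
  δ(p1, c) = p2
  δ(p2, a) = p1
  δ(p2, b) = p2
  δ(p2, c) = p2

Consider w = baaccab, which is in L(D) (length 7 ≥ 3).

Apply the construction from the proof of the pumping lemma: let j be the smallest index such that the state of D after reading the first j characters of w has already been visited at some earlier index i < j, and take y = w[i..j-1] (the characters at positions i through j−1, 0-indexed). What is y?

a

State sequence: p0 -b-> p2 -a-> p1 -a-> p1 -c-> p2 -c-> p2 -a-> p1 -b-> p0
First repeat at step 3: p1 was already visited.

So i = 2, j = 3, giving x = w[0:2] = ba, y = w[2:3] = a, z = w[3:7] = ccab.
Check: |xy| = 3 ≤ 3 and |y| = 1 ≥ 1. Reading y takes D from p1 back to p1, so every xyⁱz is accepted.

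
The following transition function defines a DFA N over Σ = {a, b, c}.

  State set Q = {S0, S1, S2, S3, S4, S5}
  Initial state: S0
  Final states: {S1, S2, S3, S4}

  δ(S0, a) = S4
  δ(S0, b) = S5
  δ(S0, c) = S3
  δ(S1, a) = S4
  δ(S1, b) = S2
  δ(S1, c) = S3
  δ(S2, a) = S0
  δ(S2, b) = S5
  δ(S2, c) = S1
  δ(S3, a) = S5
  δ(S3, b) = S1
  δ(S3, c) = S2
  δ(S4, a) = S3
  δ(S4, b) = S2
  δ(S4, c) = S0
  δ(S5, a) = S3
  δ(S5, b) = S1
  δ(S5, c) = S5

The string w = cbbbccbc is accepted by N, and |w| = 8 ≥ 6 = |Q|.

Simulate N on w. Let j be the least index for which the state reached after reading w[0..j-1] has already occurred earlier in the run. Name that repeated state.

S5

Run of N on w = c b b b c c b c:
  step 0: S0  (start)
  step 1: S3  (read c: S0→S3)
  step 2: S1  (read b: S3→S1)
  step 3: S2  (read b: S1→S2)
  step 4: S5  (read b: S2→S5)
  step 5: S5  (read c: S5→S5)   ← first repeat (S5 seen earlier)
  step 6: S5  (read c: S5→S5)
  step 7: S1  (read b: S5→S1)
  step 8: S3  (read c: S1→S3)

The earliest repeat is at step j = 5: N is in S5, which it already visited at step i = 4.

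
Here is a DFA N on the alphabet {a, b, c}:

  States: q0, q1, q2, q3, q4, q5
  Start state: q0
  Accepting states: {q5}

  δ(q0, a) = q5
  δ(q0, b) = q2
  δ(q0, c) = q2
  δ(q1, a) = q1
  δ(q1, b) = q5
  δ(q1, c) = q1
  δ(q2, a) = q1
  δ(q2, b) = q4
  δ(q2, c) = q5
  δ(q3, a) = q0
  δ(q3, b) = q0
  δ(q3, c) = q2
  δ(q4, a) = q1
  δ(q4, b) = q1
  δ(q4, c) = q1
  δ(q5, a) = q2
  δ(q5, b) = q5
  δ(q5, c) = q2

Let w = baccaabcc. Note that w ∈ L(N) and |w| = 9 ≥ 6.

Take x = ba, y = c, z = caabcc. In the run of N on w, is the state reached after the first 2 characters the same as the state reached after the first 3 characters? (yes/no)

yes

State sequence: q0 -b-> q2 -a-> q1 -c-> q1

After x (step 2): q1. After xy (step 3): q1.
They match, so y = c drives N around a cycle from q1 back to itself; pumping y any number of times keeps N in q1 before reading z, and xyⁱz ∈ L(N) for every i ≥ 0.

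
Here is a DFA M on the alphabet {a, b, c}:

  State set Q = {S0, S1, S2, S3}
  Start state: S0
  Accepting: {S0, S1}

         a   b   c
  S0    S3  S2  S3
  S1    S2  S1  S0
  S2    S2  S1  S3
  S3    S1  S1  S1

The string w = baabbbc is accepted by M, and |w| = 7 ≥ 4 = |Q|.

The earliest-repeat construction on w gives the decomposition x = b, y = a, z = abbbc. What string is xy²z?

baaabbbc

xy^2z = b·a·a·abbbc = baaabbbc.
Reading y = a takes M from S2 back to S2, so after x·y·y the machine is still in S2, and z then leads to the accepting state S0. Hence baaabbbc ∈ L(M).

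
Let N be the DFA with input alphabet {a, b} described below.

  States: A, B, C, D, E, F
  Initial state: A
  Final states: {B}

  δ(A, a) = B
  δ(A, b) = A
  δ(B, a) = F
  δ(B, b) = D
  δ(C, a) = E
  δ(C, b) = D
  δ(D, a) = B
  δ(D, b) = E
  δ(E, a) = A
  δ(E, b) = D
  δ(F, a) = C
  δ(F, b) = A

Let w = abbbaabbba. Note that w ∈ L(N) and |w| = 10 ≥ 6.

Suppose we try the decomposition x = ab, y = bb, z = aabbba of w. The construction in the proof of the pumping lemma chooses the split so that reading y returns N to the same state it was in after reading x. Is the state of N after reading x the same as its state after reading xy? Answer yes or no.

State sequence: A -a-> B -b-> D -b-> E -b-> D

After x (step 2): D. After xy (step 4): D.
They match, so y = bb drives N around a cycle from D back to itself; pumping y any number of times keeps N in D before reading z, and xyⁱz ∈ L(N) for every i ≥ 0.

yes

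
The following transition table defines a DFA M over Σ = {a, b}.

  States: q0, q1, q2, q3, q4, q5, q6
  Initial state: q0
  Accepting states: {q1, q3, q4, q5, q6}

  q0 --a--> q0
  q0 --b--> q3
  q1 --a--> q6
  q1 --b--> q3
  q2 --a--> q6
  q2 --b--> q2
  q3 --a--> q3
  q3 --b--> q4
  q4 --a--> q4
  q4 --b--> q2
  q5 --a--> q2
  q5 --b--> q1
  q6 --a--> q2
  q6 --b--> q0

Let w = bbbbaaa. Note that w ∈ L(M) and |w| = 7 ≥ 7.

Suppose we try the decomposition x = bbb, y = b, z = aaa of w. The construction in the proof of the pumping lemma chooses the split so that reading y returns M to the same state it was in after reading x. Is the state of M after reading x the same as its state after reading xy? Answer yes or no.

yes

State sequence: q0 -b-> q3 -b-> q4 -b-> q2 -b-> q2

After x (step 3): q2. After xy (step 4): q2.
They match, so y = b drives M around a cycle from q2 back to itself; pumping y any number of times keeps M in q2 before reading z, and xyⁱz ∈ L(M) for every i ≥ 0.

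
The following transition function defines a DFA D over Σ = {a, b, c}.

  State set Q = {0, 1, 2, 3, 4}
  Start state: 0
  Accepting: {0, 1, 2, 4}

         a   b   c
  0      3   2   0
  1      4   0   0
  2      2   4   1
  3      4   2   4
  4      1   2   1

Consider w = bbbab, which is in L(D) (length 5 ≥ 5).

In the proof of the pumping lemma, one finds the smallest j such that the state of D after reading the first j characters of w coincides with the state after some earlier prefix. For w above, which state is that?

2

State sequence: 0 -b-> 2 -b-> 4 -b-> 2 -a-> 2 -b-> 4
First repeat at step 3: 2 was already visited.

The earliest repeat is at step j = 3: D is in 2, which it already visited at step i = 1.
With |Q| = 5, pigeonhole forces a state repeat no later than step 5; the substring read between the first and second visits to that state can be pumped.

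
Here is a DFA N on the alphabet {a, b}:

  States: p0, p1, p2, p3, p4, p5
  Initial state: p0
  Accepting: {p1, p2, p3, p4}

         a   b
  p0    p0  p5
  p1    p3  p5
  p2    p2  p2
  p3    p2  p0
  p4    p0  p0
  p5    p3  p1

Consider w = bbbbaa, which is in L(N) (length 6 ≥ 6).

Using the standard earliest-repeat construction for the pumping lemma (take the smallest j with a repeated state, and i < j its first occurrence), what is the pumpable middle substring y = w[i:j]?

bb

Run of N on w = b b b b a a:
  step 0: p0  (start)
  step 1: p5  (read b: p0→p5)
  step 2: p1  (read b: p5→p1)
  step 3: p5  (read b: p1→p5)   ← first repeat (p5 seen earlier)
  step 4: p1  (read b: p5→p1)
  step 5: p3  (read a: p1→p3)
  step 6: p2  (read a: p3→p2)

So i = 1, j = 3, giving x = w[0:1] = b, y = w[1:3] = bb, z = w[3:6] = baa.
Check: |xy| = 3 ≤ 6 and |y| = 2 ≥ 1. Reading y takes N from p5 back to p5, so every xyⁱz is accepted.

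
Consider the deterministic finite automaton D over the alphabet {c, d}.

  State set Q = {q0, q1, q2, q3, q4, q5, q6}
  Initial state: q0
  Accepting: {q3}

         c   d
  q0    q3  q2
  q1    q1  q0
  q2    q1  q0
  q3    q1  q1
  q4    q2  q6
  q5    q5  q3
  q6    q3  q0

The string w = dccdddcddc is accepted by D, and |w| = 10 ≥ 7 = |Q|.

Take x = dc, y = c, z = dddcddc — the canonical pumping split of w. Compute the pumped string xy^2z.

xy^2z = dc·c·c·dddcddc = dcccdddcddc.
Reading y = c takes D from q1 back to q1, so after x·y·y the machine is still in q1, and z then leads to the accepting state q3. Hence dcccdddcddc ∈ L(D).

dcccdddcddc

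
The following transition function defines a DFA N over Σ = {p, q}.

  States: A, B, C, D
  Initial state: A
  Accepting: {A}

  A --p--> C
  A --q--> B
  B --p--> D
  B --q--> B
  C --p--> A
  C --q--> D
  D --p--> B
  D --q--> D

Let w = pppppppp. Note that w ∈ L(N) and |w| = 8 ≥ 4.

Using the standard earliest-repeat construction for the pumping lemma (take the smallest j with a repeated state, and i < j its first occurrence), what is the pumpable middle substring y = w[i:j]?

pp

State sequence: A -p-> C -p-> A -p-> C -p-> A -p-> C -p-> A -p-> C -p-> A
First repeat at step 2: A was already visited.

So i = 0, j = 2, giving x = w[0:0] = ε, y = w[0:2] = pp, z = w[2:8] = pppppp.
Check: |xy| = 2 ≤ 4 and |y| = 2 ≥ 1. Reading y takes N from A back to A, so every xyⁱz is accepted.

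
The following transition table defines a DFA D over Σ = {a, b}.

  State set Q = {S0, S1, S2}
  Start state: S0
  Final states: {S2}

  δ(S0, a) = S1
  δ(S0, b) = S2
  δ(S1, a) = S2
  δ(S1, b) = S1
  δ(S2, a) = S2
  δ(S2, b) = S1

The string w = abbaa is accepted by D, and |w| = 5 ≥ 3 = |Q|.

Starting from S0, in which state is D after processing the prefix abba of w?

Run of D on the first 4 characters of w = a b b a:
  step 0: S0  (start)
  step 1: S1  (read a: S0→S1)
  step 2: S1  (read b: S1→S1)
  step 3: S1  (read b: S1→S1)
  step 4: S2  (read a: S1→S2)

After reading 4 characters, D is in state S2.
(This kind of state-tracing is the core of the pumping-lemma construction: with 3 states, pigeonhole forces a repeat within the first 3 steps.)

S2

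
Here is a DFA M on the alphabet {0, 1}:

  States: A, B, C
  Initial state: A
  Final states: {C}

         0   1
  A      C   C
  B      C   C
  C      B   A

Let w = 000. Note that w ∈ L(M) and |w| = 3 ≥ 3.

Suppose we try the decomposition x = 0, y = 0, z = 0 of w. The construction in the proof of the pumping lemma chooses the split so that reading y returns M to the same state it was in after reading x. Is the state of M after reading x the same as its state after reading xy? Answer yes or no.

Run of M on the first 2 characters of w = 0 0:
  step 0: A  (start)
  step 1: C  (read 0: A→C)
  step 2: B  (read 0: C→B)

After x (step 1): C. After xy (step 2): B.
They differ (C ≠ B), so y is not a cycle from the state after x; this split is not the one the pumping-lemma construction produces, and pumping y need not keep the string in L(M).

no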